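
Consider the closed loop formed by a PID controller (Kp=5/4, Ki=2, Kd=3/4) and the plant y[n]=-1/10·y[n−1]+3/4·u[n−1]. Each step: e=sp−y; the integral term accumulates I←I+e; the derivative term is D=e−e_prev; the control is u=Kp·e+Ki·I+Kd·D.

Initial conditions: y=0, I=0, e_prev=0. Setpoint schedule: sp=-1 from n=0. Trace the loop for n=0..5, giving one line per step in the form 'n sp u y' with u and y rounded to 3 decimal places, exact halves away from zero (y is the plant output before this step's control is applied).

(exact arithmetic carried between steps; '≈' marks a value shown rounded to 6 d.p. or computed from one; I and e_prev carry over from the previous line; the table rounds u and y to 3 d.p., halves away from zero)
n=0: y=0, sp=-1, e=sp−y=-1; I=-1, D=e−e_prev=-1; u=5/4·(-1)+2·(-1)+3/4·(-1)=-4; next y=-1/10·0+3/4·(-4)=-3
n=1: y=-3, sp=-1, e=sp−y=2; I=1, D=e−e_prev=3; u=5/4·2+2·1+3/4·3=6.75; next y=-1/10·(-3)+3/4·6.75=5.3625
n=2: y=5.3625, sp=-1, e=sp−y=-6.3625; I=-5.3625, D=e−e_prev=-8.3625; u=5/4·(-6.3625)+2·(-5.3625)+3/4·(-8.3625)=-24.95; next y=-1/10·5.3625+3/4·(-24.95)=-19.24875
n=3: y=-19.24875, sp=-1, e=sp−y=18.24875; I=12.88625, D=e−e_prev=24.61125; u=5/4·18.24875+2·12.88625+3/4·24.61125=67.041875; next y=-1/10·(-19.24875)+3/4·67.041875≈52.206281
n=4: y≈52.206281, sp=-1, e=sp−y≈-53.206281; I≈-40.320031, D=e−e_prev≈-71.455031; u=5/4·(-53.206281)+2·(-40.320031)+3/4·(-71.455031)≈-200.739188; next y=-1/10·52.206281+3/4·(-200.739188)≈-155.775019
n=5: y≈-155.775019, sp=-1, e=sp−y≈154.775019; I≈114.454988, D=e−e_prev≈207.9813; u=5/4·154.775019+2·114.454988+3/4·207.9813≈578.364723; next y=-1/10·(-155.775019)+3/4·578.364723≈449.351044

0 -1 -4.000 0.000
1 -1 6.750 -3.000
2 -1 -24.950 5.363
3 -1 67.042 -19.249
4 -1 -200.739 52.206
5 -1 578.365 -155.775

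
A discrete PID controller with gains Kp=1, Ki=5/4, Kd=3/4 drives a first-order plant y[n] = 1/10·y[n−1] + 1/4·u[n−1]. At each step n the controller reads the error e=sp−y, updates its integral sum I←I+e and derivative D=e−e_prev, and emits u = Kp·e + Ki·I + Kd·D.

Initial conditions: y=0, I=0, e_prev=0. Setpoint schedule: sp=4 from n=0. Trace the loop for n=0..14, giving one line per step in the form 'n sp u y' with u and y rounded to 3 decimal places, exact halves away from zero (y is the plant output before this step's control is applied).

0 4 12.000 0.000
1 4 5.000 3.000
2 4 12.850 1.550
3 4 9.373 3.368
4 4 13.589 2.680
5 4 11.767 3.665
6 4 13.996 3.308
7 4 13.028 3.830
8 4 14.201 3.640
9 4 13.686 3.914
10 4 14.303 3.813
11 4 14.029 3.957
12 4 14.353 3.903
13 4 14.207 3.979
14 4 14.377 3.950

(exact arithmetic carried between steps; '≈' marks a value shown rounded to 6 d.p. or computed from one; I and e_prev carry over from the previous line; the table rounds u and y to 3 d.p., halves away from zero)
n=0: y=0, sp=4, e=sp−y=4; I=4, D=e−e_prev=4; u=1·4+5/4·4+3/4·4=12; next y=1/10·0+1/4·12=3
n=1: y=3, sp=4, e=sp−y=1; I=5, D=e−e_prev=-3; u=1·1+5/4·5+3/4·(-3)=5; next y=1/10·3+1/4·5=1.55
n=2: y=1.55, sp=4, e=sp−y=2.45; I=7.45, D=e−e_prev=1.45; u=1·2.45+5/4·7.45+3/4·1.45=12.85; next y=1/10·1.55+1/4·12.85=3.3675
n=3: y=3.3675, sp=4, e=sp−y=0.6325; I=8.0825, D=e−e_prev=-1.8175; u=1·0.6325+5/4·8.0825+3/4·(-1.8175)=9.3725; next y=1/10·3.3675+1/4·9.3725=2.679875
n=4: y=2.679875, sp=4, e=sp−y=1.320125; I=9.402625, D=e−e_prev=0.687625; u=1·1.320125+5/4·9.402625+3/4·0.687625=13.589125; next y=1/10·2.679875+1/4·13.589125≈3.665269
n=5: y≈3.665269, sp=4, e=sp−y≈0.334731; I≈9.737356, D=e−e_prev≈-0.985394; u=1·0.334731+5/4·9.737356+3/4·(-0.985394)≈11.767381; next y=1/10·3.665269+1/4·11.767381≈3.308372
n=6: y≈3.308372, sp=4, e=sp−y≈0.691628; I≈10.428984, D=e−e_prev≈0.356897; u=1·0.691628+5/4·10.428984+3/4·0.356897≈13.995530; next y=1/10·3.308372+1/4·13.995530≈3.829720
n=7: y≈3.829720, sp=4, e=sp−y≈0.170280; I≈10.599264, D=e−e_prev≈-0.521348; u=1·0.170280+5/4·10.599264+3/4·(-0.521348)≈13.028350; next y=1/10·3.829720+1/4·13.028350≈3.640059
n=8: y≈3.640059, sp=4, e=sp−y≈0.359941; I≈10.959205, D=e−e_prev≈0.189660; u=1·0.359941+5/4·10.959205+3/4·0.189660≈14.201192; next y=1/10·3.640059+1/4·14.201192≈3.914304
n=9: y≈3.914304, sp=4, e=sp−y≈0.085696; I≈11.044901, D=e−e_prev≈-0.274244; u=1·0.085696+5/4·11.044901+3/4·(-0.274244)≈13.686139; next y=1/10·3.914304+1/4·13.686139≈3.812965
n=10: y≈3.812965, sp=4, e=sp−y≈0.187035; I≈11.231936, D=e−e_prev≈0.101339; u=1·0.187035+5/4·11.231936+3/4·0.101339≈14.302959; next y=1/10·3.812965+1/4·14.302959≈3.957036
n=11: y≈3.957036, sp=4, e=sp−y≈0.042964; I≈11.274900, D=e−e_prev≈-0.144071; u=1·0.042964+5/4·11.274900+3/4·(-0.144071)≈14.028535; next y=1/10·3.957036+1/4·14.028535≈3.902837
n=12: y≈3.902837, sp=4, e=sp−y≈0.097163; I≈11.372062, D=e−e_prev≈0.054199; u=1·0.097163+5/4·11.372062+3/4·0.054199≈14.352890; next y=1/10·3.902837+1/4·14.352890≈3.978506
n=13: y≈3.978506, sp=4, e=sp−y≈0.021494; I≈11.393556, D=e−e_prev≈-0.075669; u=1·0.021494+5/4·11.393556+3/4·(-0.075669)≈14.206687; next y=1/10·3.978506+1/4·14.206687≈3.949522
n=14: y≈3.949522, sp=4, e=sp−y≈0.050478; I≈11.444034, D=e−e_prev≈0.028984; u=1·0.050478+5/4·11.444034+3/4·0.028984≈14.377257; next y=1/10·3.949522+1/4·14.377257≈3.989267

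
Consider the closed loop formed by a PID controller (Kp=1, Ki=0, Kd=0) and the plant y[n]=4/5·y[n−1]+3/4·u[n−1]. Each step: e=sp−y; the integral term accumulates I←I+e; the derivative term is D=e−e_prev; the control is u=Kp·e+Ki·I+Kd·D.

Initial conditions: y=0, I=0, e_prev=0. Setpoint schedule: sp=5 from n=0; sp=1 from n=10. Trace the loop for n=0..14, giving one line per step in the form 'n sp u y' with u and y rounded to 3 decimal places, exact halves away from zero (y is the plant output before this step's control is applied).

(exact arithmetic carried between steps; '≈' marks a value shown rounded to 6 d.p. or computed from one; I and e_prev carry over from the previous line; the table rounds u and y to 3 d.p., halves away from zero)
n=0: y=0, sp=5, e=sp−y=5; I=5, D=e−e_prev=5; u=1·5+0·5+0·5=5; next y=4/5·0+3/4·5=3.75
n=1: y=3.75, sp=5, e=sp−y=1.25; I=6.25, D=e−e_prev=-3.75; u=1·1.25+0·6.25+0·(-3.75)=1.25; next y=4/5·3.75+3/4·1.25=3.9375
n=2: y=3.9375, sp=5, e=sp−y=1.0625; I=7.3125, D=e−e_prev=-0.1875; u=1·1.0625+0·7.3125+0·(-0.1875)=1.0625; next y=4/5·3.9375+3/4·1.0625=3.946875
n=3: y=3.946875, sp=5, e=sp−y=1.053125; I=8.365625, D=e−e_prev=-0.009375; u=1·1.053125+0·8.365625+0·(-0.009375)=1.053125; next y=4/5·3.946875+3/4·1.053125≈3.947344
n=4: y≈3.947344, sp=5, e=sp−y≈1.052656; I≈9.418281, D=e−e_prev≈-0.000469; u=1·1.052656+0·9.418281+0·(-0.000469)≈1.052656; next y=4/5·3.947344+3/4·1.052656≈3.947367
n=5: y≈3.947367, sp=5, e=sp−y≈1.052633; I≈10.470914, D=e−e_prev≈-0.000023; u=1·1.052633+0·10.470914+0·(-0.000023)≈1.052633; next y=4/5·3.947367+3/4·1.052633≈3.947368
n=6: y≈3.947368, sp=5, e=sp−y≈1.052632; I≈11.523546, D=e−e_prev≈-0.000001; u=1·1.052632+0·11.523546+0·(-0.000001)≈1.052632; next y=4/5·3.947368+3/4·1.052632≈3.947368
n=7: y≈3.947368, sp=5, e=sp−y≈1.052632; I≈12.576177, D=e−e_prev≈0.000000; u=1·1.052632+0·12.576177+0·0.000000≈1.052632; next y=4/5·3.947368+3/4·1.052632≈3.947368
n=8: y≈3.947368, sp=5, e=sp−y≈1.052632; I≈13.628809, D=e−e_prev≈0.000000; u=1·1.052632+0·13.628809+0·0.000000≈1.052632; next y=4/5·3.947368+3/4·1.052632≈3.947368
n=9: y≈3.947368, sp=5, e=sp−y≈1.052632; I≈14.681440, D=e−e_prev≈0.000000; u=1·1.052632+0·14.681440+0·0.000000≈1.052632; next y=4/5·3.947368+3/4·1.052632≈3.947368
n=10: y≈3.947368, sp=1, e=sp−y≈-2.947368; I≈11.734072, D=e−e_prev≈-4.000000; u=1·(-2.947368)+0·11.734072+0·(-4.000000)≈-2.947368; next y=4/5·3.947368+3/4·(-2.947368)≈0.947368
n=11: y≈0.947368, sp=1, e=sp−y≈0.052632; I≈11.786704, D=e−e_prev≈3.000000; u=1·0.052632+0·11.786704+0·3.000000≈0.052632; next y=4/5·0.947368+3/4·0.052632≈0.797368
n=12: y≈0.797368, sp=1, e=sp−y≈0.202632; I≈11.989335, D=e−e_prev≈0.150000; u=1·0.202632+0·11.989335+0·0.150000≈0.202632; next y=4/5·0.797368+3/4·0.202632≈0.789868
n=13: y≈0.789868, sp=1, e=sp−y≈0.210132; I≈12.199467, D=e−e_prev≈0.007500; u=1·0.210132+0·12.199467+0·0.007500≈0.210132; next y=4/5·0.789868+3/4·0.210132≈0.789493
n=14: y≈0.789493, sp=1, e=sp−y≈0.210507; I≈12.409973, D=e−e_prev≈0.000375; u=1·0.210507+0·12.409973+0·0.000375≈0.210507; next y=4/5·0.789493+3/4·0.210507≈0.789475

0 5 5.000 0.000
1 5 1.250 3.750
2 5 1.063 3.938
3 5 1.053 3.947
4 5 1.053 3.947
5 5 1.053 3.947
6 5 1.053 3.947
7 5 1.053 3.947
8 5 1.053 3.947
9 5 1.053 3.947
10 1 -2.947 3.947
11 1 0.053 0.947
12 1 0.203 0.797
13 1 0.210 0.790
14 1 0.211 0.789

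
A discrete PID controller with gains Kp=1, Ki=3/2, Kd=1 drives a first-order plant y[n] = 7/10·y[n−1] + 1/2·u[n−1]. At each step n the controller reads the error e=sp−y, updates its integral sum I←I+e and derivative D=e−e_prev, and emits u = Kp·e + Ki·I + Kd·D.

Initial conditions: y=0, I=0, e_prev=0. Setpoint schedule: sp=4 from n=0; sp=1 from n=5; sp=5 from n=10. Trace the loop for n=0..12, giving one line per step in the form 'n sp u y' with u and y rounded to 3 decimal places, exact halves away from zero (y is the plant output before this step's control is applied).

0 4 14.000 0.000
1 4 -8.500 7.000
2 4 16.225 0.650
3 4 -12.811 8.568
4 4 19.671 -0.408
5 1 -28.045 9.549
6 1 31.194 -7.338
7 1 -35.481 10.461
8 1 41.202 -10.418
9 1 -45.592 13.308
10 5 67.432 -13.480
11 5 -67.796 24.280
12 5 85.181 -16.902

(exact arithmetic carried between steps; '≈' marks a value shown rounded to 6 d.p. or computed from one; I and e_prev carry over from the previous line; the table rounds u and y to 3 d.p., halves away from zero)
n=0: y=0, sp=4, e=sp−y=4; I=4, D=e−e_prev=4; u=1·4+3/2·4+1·4=14; next y=7/10·0+1/2·14=7
n=1: y=7, sp=4, e=sp−y=-3; I=1, D=e−e_prev=-7; u=1·(-3)+3/2·1+1·(-7)=-8.5; next y=7/10·7+1/2·(-8.5)=0.65
n=2: y=0.65, sp=4, e=sp−y=3.35; I=4.35, D=e−e_prev=6.35; u=1·3.35+3/2·4.35+1·6.35=16.225; next y=7/10·0.65+1/2·16.225=8.5675
n=3: y=8.5675, sp=4, e=sp−y=-4.5675; I=-0.2175, D=e−e_prev=-7.9175; u=1·(-4.5675)+3/2·(-0.2175)+1·(-7.9175)=-12.81125; next y=7/10·8.5675+1/2·(-12.81125)=-0.408375
n=4: y=-0.408375, sp=4, e=sp−y=4.408375; I=4.190875, D=e−e_prev=8.975875; u=1·4.408375+3/2·4.190875+1·8.975875≈19.670563; next y=7/10·(-0.408375)+1/2·19.670563≈9.549419
n=5: y≈9.549419, sp=1, e=sp−y≈-8.549419; I≈-4.358544, D=e−e_prev≈-12.957794; u=1·(-8.549419)+3/2·(-4.358544)+1·(-12.957794)≈-28.045028; next y=7/10·9.549419+1/2·(-28.045028)≈-7.337921
n=6: y≈-7.337921, sp=1, e=sp−y≈8.337921; I≈3.979377, D=e−e_prev≈16.887340; u=1·8.337921+3/2·3.979377+1·16.887340≈31.194326; next y=7/10·(-7.337921)+1/2·31.194326≈10.460619
n=7: y≈10.460619, sp=1, e=sp−y≈-9.460619; I≈-5.481241, D=e−e_prev≈-17.798539; u=1·(-9.460619)+3/2·(-5.481241)+1·(-17.798539)≈-35.481020; next y=7/10·10.460619+1/2·(-35.481020)≈-10.418077
n=8: y≈-10.418077, sp=1, e=sp−y≈11.418077; I≈5.936836, D=e−e_prev≈20.878696; u=1·11.418077+3/2·5.936836+1·20.878696≈41.202026; next y=7/10·(-10.418077)+1/2·41.202026≈13.308359
n=9: y≈13.308359, sp=1, e=sp−y≈-12.308359; I≈-6.371523, D=e−e_prev≈-23.726436; u=1·(-12.308359)+3/2·(-6.371523)+1·(-23.726436)≈-45.592081; next y=7/10·13.308359+1/2·(-45.592081)≈-13.480189
n=10: y≈-13.480189, sp=5, e=sp−y≈18.480189; I≈12.108665, D=e−e_prev≈30.788548; u=1·18.480189+3/2·12.108665+1·30.788548≈67.431735; next y=7/10·(-13.480189)+1/2·67.431735≈24.279735
n=11: y≈24.279735, sp=5, e=sp−y≈-19.279735; I≈-7.171070, D=e−e_prev≈-37.759924; u=1·(-19.279735)+3/2·(-7.171070)+1·(-37.759924)≈-67.796264; next y=7/10·24.279735+1/2·(-67.796264)≈-16.902317
n=12: y≈-16.902317, sp=5, e=sp−y≈21.902317; I≈14.731248, D=e−e_prev≈41.182053; u=1·21.902317+3/2·14.731248+1·41.182053≈85.181242; next y=7/10·(-16.902317)+1/2·85.181242≈30.758999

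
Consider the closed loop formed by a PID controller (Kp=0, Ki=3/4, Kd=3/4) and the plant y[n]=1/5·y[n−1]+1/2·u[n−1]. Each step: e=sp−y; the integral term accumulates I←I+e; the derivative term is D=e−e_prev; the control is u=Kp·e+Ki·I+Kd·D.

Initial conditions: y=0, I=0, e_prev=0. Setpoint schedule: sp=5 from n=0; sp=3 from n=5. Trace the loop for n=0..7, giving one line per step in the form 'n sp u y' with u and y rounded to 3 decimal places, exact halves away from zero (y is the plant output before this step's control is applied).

0 5 7.500 0.000
1 5 1.875 3.750
2 5 8.719 1.688
3 5 5.142 4.697
4 5 9.406 3.510
5 3 3.791 5.405
6 3 8.551 2.977
7 3 3.906 4.871

(exact arithmetic carried between steps; '≈' marks a value shown rounded to 6 d.p. or computed from one; I and e_prev carry over from the previous line; the table rounds u and y to 3 d.p., halves away from zero)
n=0: y=0, sp=5, e=sp−y=5; I=5, D=e−e_prev=5; u=0·5+3/4·5+3/4·5=7.5; next y=1/5·0+1/2·7.5=3.75
n=1: y=3.75, sp=5, e=sp−y=1.25; I=6.25, D=e−e_prev=-3.75; u=0·1.25+3/4·6.25+3/4·(-3.75)=1.875; next y=1/5·3.75+1/2·1.875=1.6875
n=2: y=1.6875, sp=5, e=sp−y=3.3125; I=9.5625, D=e−e_prev=2.0625; u=0·3.3125+3/4·9.5625+3/4·2.0625=8.71875; next y=1/5·1.6875+1/2·8.71875=4.696875
n=3: y=4.696875, sp=5, e=sp−y=0.303125; I=9.865625, D=e−e_prev=-3.009375; u=0·0.303125+3/4·9.865625+3/4·(-3.009375)≈5.142188; next y=1/5·4.696875+1/2·5.142188≈3.510469
n=4: y≈3.510469, sp=5, e=sp−y≈1.489531; I≈11.355156, D=e−e_prev≈1.186406; u=0·1.489531+3/4·11.355156+3/4·1.186406≈9.406172; next y=1/5·3.510469+1/2·9.406172≈5.405180
n=5: y≈5.405180, sp=3, e=sp−y≈-2.405180; I≈8.949977, D=e−e_prev≈-3.894711; u=0·(-2.405180)+3/4·8.949977+3/4·(-3.894711)≈3.791449; next y=1/5·5.405180+1/2·3.791449≈2.976761
n=6: y≈2.976761, sp=3, e=sp−y≈0.023239; I≈8.973216, D=e−e_prev≈2.428419; u=0·0.023239+3/4·8.973216+3/4·2.428419≈8.551226; next y=1/5·2.976761+1/2·8.551226≈4.870965
n=7: y≈4.870965, sp=3, e=sp−y≈-1.870965; I≈7.102251, D=e−e_prev≈-1.894205; u=0·(-1.870965)+3/4·7.102251+3/4·(-1.894205)≈3.906034; next y=1/5·4.870965+1/2·3.906034≈2.927210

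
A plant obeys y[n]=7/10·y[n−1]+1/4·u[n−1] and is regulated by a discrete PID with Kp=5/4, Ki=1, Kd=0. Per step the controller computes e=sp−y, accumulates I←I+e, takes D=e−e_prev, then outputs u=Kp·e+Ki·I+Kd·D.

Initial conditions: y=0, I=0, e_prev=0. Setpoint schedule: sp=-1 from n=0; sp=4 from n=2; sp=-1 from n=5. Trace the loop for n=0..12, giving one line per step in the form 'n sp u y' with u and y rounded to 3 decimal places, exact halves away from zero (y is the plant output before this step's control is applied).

(exact arithmetic carried between steps; '≈' marks a value shown rounded to 6 d.p. or computed from one; I and e_prev carry over from the previous line; the table rounds u and y to 3 d.p., halves away from zero)
n=0: y=0, sp=-1, e=sp−y=-1; I=-1, D=e−e_prev=-1; u=5/4·(-1)+1·(-1)+0·(-1)=-2.25; next y=7/10·0+1/4·(-2.25)=-0.5625
n=1: y=-0.5625, sp=-1, e=sp−y=-0.4375; I=-1.4375, D=e−e_prev=0.5625; u=5/4·(-0.4375)+1·(-1.4375)+0·0.5625=-1.984375; next y=7/10·(-0.5625)+1/4·(-1.984375)≈-0.889844
n=2: y≈-0.889844, sp=4, e=sp−y≈4.889844; I≈3.452344, D=e−e_prev≈5.327344; u=5/4·4.889844+1·3.452344+0·5.327344≈9.564648; next y=7/10·(-0.889844)+1/4·9.564648≈1.768271
n=3: y≈1.768271, sp=4, e=sp−y≈2.231729; I≈5.684072, D=e−e_prev≈-2.658115; u=5/4·2.231729+1·5.684072+0·(-2.658115)≈8.473733; next y=7/10·1.768271+1/4·8.473733≈3.356223
n=4: y≈3.356223, sp=4, e=sp−y≈0.643777; I≈6.327849, D=e−e_prev≈-1.587952; u=5/4·0.643777+1·6.327849+0·(-1.587952)≈7.132570; next y=7/10·3.356223+1/4·7.132570≈4.132499
n=5: y≈4.132499, sp=-1, e=sp−y≈-5.132499; I≈1.195350, D=e−e_prev≈-5.776275; u=5/4·(-5.132499)+1·1.195350+0·(-5.776275)≈-5.220273; next y=7/10·4.132499+1/4·(-5.220273)≈1.587681
n=6: y≈1.587681, sp=-1, e=sp−y≈-2.587681; I≈-1.392331, D=e−e_prev≈2.544818; u=5/4·(-2.587681)+1·(-1.392331)+0·2.544818≈-4.626932; next y=7/10·1.587681+1/4·(-4.626932)≈-0.045356
n=7: y≈-0.045356, sp=-1, e=sp−y≈-0.954644; I≈-2.346974, D=e−e_prev≈1.633037; u=5/4·(-0.954644)+1·(-2.346974)+0·1.633037≈-3.540279; next y=7/10·(-0.045356)+1/4·(-3.540279)≈-0.916819
n=8: y≈-0.916819, sp=-1, e=sp−y≈-0.083181; I≈-2.430155, D=e−e_prev≈0.871463; u=5/4·(-0.083181)+1·(-2.430155)+0·0.871463≈-2.534131; next y=7/10·(-0.916819)+1/4·(-2.534131)≈-1.275306
n=9: y≈-1.275306, sp=-1, e=sp−y≈0.275306; I≈-2.154849, D=e−e_prev≈0.358487; u=5/4·0.275306+1·(-2.154849)+0·0.358487≈-1.810716; next y=7/10·(-1.275306)+1/4·(-1.810716)≈-1.345393
n=10: y≈-1.345393, sp=-1, e=sp−y≈0.345393; I≈-1.809456, D=e−e_prev≈0.070087; u=5/4·0.345393+1·(-1.809456)+0·0.070087≈-1.377714; next y=7/10·(-1.345393)+1/4·(-1.377714)≈-1.286204
n=11: y≈-1.286204, sp=-1, e=sp−y≈0.286204; I≈-1.523252, D=e−e_prev≈-0.059190; u=5/4·0.286204+1·(-1.523252)+0·(-0.059190)≈-1.165497; next y=7/10·(-1.286204)+1/4·(-1.165497)≈-1.191717
n=12: y≈-1.191717, sp=-1, e=sp−y≈0.191717; I≈-1.331535, D=e−e_prev≈-0.094487; u=5/4·0.191717+1·(-1.331535)+0·(-0.094487)≈-1.091889; next y=7/10·(-1.191717)+1/4·(-1.091889)≈-1.107174

0 -1 -2.250 0.000
1 -1 -1.984 -0.563
2 4 9.565 -0.890
3 4 8.474 1.768
4 4 7.133 3.356
5 -1 -5.220 4.132
6 -1 -4.627 1.588
7 -1 -3.540 -0.045
8 -1 -2.534 -0.917
9 -1 -1.811 -1.275
10 -1 -1.378 -1.345
11 -1 -1.165 -1.286
12 -1 -1.092 -1.192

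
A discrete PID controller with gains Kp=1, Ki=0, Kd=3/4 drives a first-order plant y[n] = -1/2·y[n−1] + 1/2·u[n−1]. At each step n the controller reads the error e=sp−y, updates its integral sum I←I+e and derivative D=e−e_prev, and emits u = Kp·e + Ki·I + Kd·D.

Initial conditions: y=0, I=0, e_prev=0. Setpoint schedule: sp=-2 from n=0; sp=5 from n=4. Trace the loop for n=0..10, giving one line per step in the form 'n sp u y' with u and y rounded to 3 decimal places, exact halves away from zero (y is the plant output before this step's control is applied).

(exact arithmetic carried between steps; '≈' marks a value shown rounded to 6 d.p. or computed from one; I and e_prev carry over from the previous line; the table rounds u and y to 3 d.p., halves away from zero)
n=0: y=0, sp=-2, e=sp−y=-2; I=-2, D=e−e_prev=-2; u=1·(-2)+0·(-2)+3/4·(-2)=-3.5; next y=-1/2·0+1/2·(-3.5)=-1.75
n=1: y=-1.75, sp=-2, e=sp−y=-0.25; I=-2.25, D=e−e_prev=1.75; u=1·(-0.25)+0·(-2.25)+3/4·1.75=1.0625; next y=-1/2·(-1.75)+1/2·1.0625=1.40625
n=2: y=1.40625, sp=-2, e=sp−y=-3.40625; I=-5.65625, D=e−e_prev=-3.15625; u=1·(-3.40625)+0·(-5.65625)+3/4·(-3.15625)≈-5.773438; next y=-1/2·1.40625+1/2·(-5.773438)≈-3.589844
n=3: y≈-3.589844, sp=-2, e=sp−y≈1.589844; I≈-4.066406, D=e−e_prev≈4.996094; u=1·1.589844+0·(-4.066406)+3/4·4.996094≈5.336914; next y=-1/2·(-3.589844)+1/2·5.336914≈4.463379
n=4: y≈4.463379, sp=5, e=sp−y≈0.536621; I≈-3.529785, D=e−e_prev≈-1.053223; u=1·0.536621+0·(-3.529785)+3/4·(-1.053223)≈-0.253296; next y=-1/2·4.463379+1/2·(-0.253296)≈-2.358337
n=5: y≈-2.358337, sp=5, e=sp−y≈7.358337; I≈3.828552, D=e−e_prev≈6.821716; u=1·7.358337+0·3.828552+3/4·6.821716≈12.474625; next y=-1/2·(-2.358337)+1/2·12.474625≈7.416481
n=6: y≈7.416481, sp=5, e=sp−y≈-2.416481; I≈1.412071, D=e−e_prev≈-9.774818; u=1·(-2.416481)+0·1.412071+3/4·(-9.774818)≈-9.747595; next y=-1/2·7.416481+1/2·(-9.747595)≈-8.582038
n=7: y≈-8.582038, sp=5, e=sp−y≈13.582038; I≈14.994109, D=e−e_prev≈15.998519; u=1·13.582038+0·14.994109+3/4·15.998519≈25.580927; next y=-1/2·(-8.582038)+1/2·25.580927≈17.081483
n=8: y≈17.081483, sp=5, e=sp−y≈-12.081483; I≈2.912627, D=e−e_prev≈-25.663520; u=1·(-12.081483)+0·2.912627+3/4·(-25.663520)≈-31.329123; next y=-1/2·17.081483+1/2·(-31.329123)≈-24.205303
n=9: y≈-24.205303, sp=5, e=sp−y≈29.205303; I≈32.117929, D=e−e_prev≈41.286785; u=1·29.205303+0·32.117929+3/4·41.286785≈60.170392; next y=-1/2·(-24.205303)+1/2·60.170392≈42.187847
n=10: y≈42.187847, sp=5, e=sp−y≈-37.187847; I≈-5.069918, D=e−e_prev≈-66.393150; u=1·(-37.187847)+0·(-5.069918)+3/4·(-66.393150)≈-86.982710; next y=-1/2·42.187847+1/2·(-86.982710)≈-64.585278

0 -2 -3.500 0.000
1 -2 1.063 -1.750
2 -2 -5.773 1.406
3 -2 5.337 -3.590
4 5 -0.253 4.463
5 5 12.475 -2.358
6 5 -9.748 7.416
7 5 25.581 -8.582
8 5 -31.329 17.081
9 5 60.170 -24.205
10 5 -86.983 42.188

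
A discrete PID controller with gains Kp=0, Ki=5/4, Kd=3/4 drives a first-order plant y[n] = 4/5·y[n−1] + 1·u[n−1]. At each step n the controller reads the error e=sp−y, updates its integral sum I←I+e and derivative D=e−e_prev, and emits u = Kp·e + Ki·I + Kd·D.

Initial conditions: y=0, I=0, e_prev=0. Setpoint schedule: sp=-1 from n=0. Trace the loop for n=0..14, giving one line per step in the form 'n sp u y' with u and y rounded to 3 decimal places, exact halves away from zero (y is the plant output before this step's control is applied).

0 -1 -2.000 0.000
1 -1 1.500 -2.000
2 -1 -2.550 -0.100
3 -1 2.810 -2.630
4 -1 -3.722 0.706
5 -1 4.374 -3.157
6 -1 -5.838 1.848
7 -1 6.771 -4.359
8 -1 -8.971 3.283
9 -1 10.662 -6.344
10 -1 -13.740 5.587
11 -1 16.690 -9.271
12 -1 -21.203 9.273
13 -1 25.978 -13.784
14 -1 -32.805 14.951

(exact arithmetic carried between steps; '≈' marks a value shown rounded to 6 d.p. or computed from one; I and e_prev carry over from the previous line; the table rounds u and y to 3 d.p., halves away from zero)
n=0: y=0, sp=-1, e=sp−y=-1; I=-1, D=e−e_prev=-1; u=0·(-1)+5/4·(-1)+3/4·(-1)=-2; next y=4/5·0+1·(-2)=-2
n=1: y=-2, sp=-1, e=sp−y=1; I=0, D=e−e_prev=2; u=0·1+5/4·0+3/4·2=1.5; next y=4/5·(-2)+1·1.5=-0.1
n=2: y=-0.1, sp=-1, e=sp−y=-0.9; I=-0.9, D=e−e_prev=-1.9; u=0·(-0.9)+5/4·(-0.9)+3/4·(-1.9)=-2.55; next y=4/5·(-0.1)+1·(-2.55)=-2.63
n=3: y=-2.63, sp=-1, e=sp−y=1.63; I=0.73, D=e−e_prev=2.53; u=0·1.63+5/4·0.73+3/4·2.53=2.81; next y=4/5·(-2.63)+1·2.81=0.706
n=4: y=0.706, sp=-1, e=sp−y=-1.706; I=-0.976, D=e−e_prev=-3.336; u=0·(-1.706)+5/4·(-0.976)+3/4·(-3.336)=-3.722; next y=4/5·0.706+1·(-3.722)=-3.1572
n=5: y=-3.1572, sp=-1, e=sp−y=2.1572; I=1.1812, D=e−e_prev=3.8632; u=0·2.1572+5/4·1.1812+3/4·3.8632=4.3739; next y=4/5·(-3.1572)+1·4.3739=1.84814
n=6: y=1.84814, sp=-1, e=sp−y=-2.84814; I=-1.66694, D=e−e_prev=-5.00534; u=0·(-2.84814)+5/4·(-1.66694)+3/4·(-5.00534)=-5.83768; next y=4/5·1.84814+1·(-5.83768)=-4.359168
n=7: y=-4.359168, sp=-1, e=sp−y=3.359168; I=1.692228, D=e−e_prev=6.207308; u=0·3.359168+5/4·1.692228+3/4·6.207308=6.770766; next y=4/5·(-4.359168)+1·6.770766≈3.283432
n=8: y≈3.283432, sp=-1, e=sp−y≈-4.283432; I≈-2.591204, D=e−e_prev≈-7.642600; u=0·(-4.283432)+5/4·(-2.591204)+3/4·(-7.642600)≈-8.970954; next y=4/5·3.283432+1·(-8.970954)≈-6.344209
n=9: y≈-6.344209, sp=-1, e=sp−y≈5.344209; I≈2.753005, D=e−e_prev≈9.627641; u=0·5.344209+5/4·2.753005+3/4·9.627641≈10.661987; next y=4/5·(-6.344209)+1·10.661987≈5.586620
n=10: y≈5.586620, sp=-1, e=sp−y≈-6.586620; I≈-3.833615, D=e−e_prev≈-11.930829; u=0·(-6.586620)+5/4·(-3.833615)+3/4·(-11.930829)≈-13.740140; next y=4/5·5.586620+1·(-13.740140)≈-9.270844
n=11: y≈-9.270844, sp=-1, e=sp−y≈8.270844; I≈4.437229, D=e−e_prev≈14.857464; u=0·8.270844+5/4·4.437229+3/4·14.857464≈16.689635; next y=4/5·(-9.270844)+1·16.689635≈9.272959
n=12: y≈9.272959, sp=-1, e=sp−y≈-10.272959; I≈-5.835730, D=e−e_prev≈-18.543803; u=0·(-10.272959)+5/4·(-5.835730)+3/4·(-18.543803)≈-21.202515; next y=4/5·9.272959+1·(-21.202515)≈-13.784148
n=13: y≈-13.784148, sp=-1, e=sp−y≈12.784148; I≈6.948417, D=e−e_prev≈23.057107; u=0·12.784148+5/4·6.948417+3/4·23.057107≈25.978352; next y=4/5·(-13.784148)+1·25.978352≈14.951034
n=14: y≈14.951034, sp=-1, e=sp−y≈-15.951034; I≈-9.002617, D=e−e_prev≈-28.735182; u=0·(-15.951034)+5/4·(-9.002617)+3/4·(-28.735182)≈-32.804657; next y=4/5·14.951034+1·(-32.804657)≈-20.843830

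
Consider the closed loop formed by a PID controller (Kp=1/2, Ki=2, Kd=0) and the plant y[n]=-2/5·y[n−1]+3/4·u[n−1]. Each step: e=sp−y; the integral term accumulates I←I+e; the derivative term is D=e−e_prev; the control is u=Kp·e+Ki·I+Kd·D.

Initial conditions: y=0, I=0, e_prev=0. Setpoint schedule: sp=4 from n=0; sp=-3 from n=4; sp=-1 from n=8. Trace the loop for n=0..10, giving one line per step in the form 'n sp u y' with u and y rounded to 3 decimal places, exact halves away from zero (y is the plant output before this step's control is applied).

(exact arithmetic carried between steps; '≈' marks a value shown rounded to 6 d.p. or computed from one; I and e_prev carry over from the previous line; the table rounds u and y to 3 d.p., halves away from zero)
n=0: y=0, sp=4, e=sp−y=4; I=4, D=e−e_prev=4; u=1/2·4+2·4+0·4=10; next y=-2/5·0+3/4·10=7.5
n=1: y=7.5, sp=4, e=sp−y=-3.5; I=0.5, D=e−e_prev=-7.5; u=1/2·(-3.5)+2·0.5+0·(-7.5)=-0.75; next y=-2/5·7.5+3/4·(-0.75)=-3.5625
n=2: y=-3.5625, sp=4, e=sp−y=7.5625; I=8.0625, D=e−e_prev=11.0625; u=1/2·7.5625+2·8.0625+0·11.0625=19.90625; next y=-2/5·(-3.5625)+3/4·19.90625≈16.354688
n=3: y≈16.354688, sp=4, e=sp−y≈-12.354688; I≈-4.292188, D=e−e_prev≈-19.917188; u=1/2·(-12.354688)+2·(-4.292188)+0·(-19.917188)≈-14.761719; next y=-2/5·16.354688+3/4·(-14.761719)≈-17.613164
n=4: y≈-17.613164, sp=-3, e=sp−y≈14.613164; I≈10.320977, D=e−e_prev≈26.967852; u=1/2·14.613164+2·10.320977+0·26.967852≈27.948535; next y=-2/5·(-17.613164)+3/4·27.948535≈28.006667
n=5: y≈28.006667, sp=-3, e=sp−y≈-31.006667; I≈-20.685690, D=e−e_prev≈-45.619831; u=1/2·(-31.006667)+2·(-20.685690)+0·(-45.619831)≈-56.874714; next y=-2/5·28.006667+3/4·(-56.874714)≈-53.858703
n=6: y≈-53.858703, sp=-3, e=sp−y≈50.858703; I≈30.173012, D=e−e_prev≈81.865370; u=1/2·50.858703+2·30.173012+0·81.865370≈85.775376; next y=-2/5·(-53.858703)+3/4·85.775376≈85.875013
n=7: y≈85.875013, sp=-3, e=sp−y≈-88.875013; I≈-58.702001, D=e−e_prev≈-139.733715; u=1/2·(-88.875013)+2·(-58.702001)+0·(-139.733715)≈-161.841507; next y=-2/5·85.875013+3/4·(-161.841507)≈-155.731136
n=8: y≈-155.731136, sp=-1, e=sp−y≈154.731136; I≈96.029135, D=e−e_prev≈243.606148; u=1/2·154.731136+2·96.029135+0·243.606148≈269.423838; next y=-2/5·(-155.731136)+3/4·269.423838≈264.360333
n=9: y≈264.360333, sp=-1, e=sp−y≈-265.360333; I≈-169.331198, D=e−e_prev≈-420.091468; u=1/2·(-265.360333)+2·(-169.331198)+0·(-420.091468)≈-471.342562; next y=-2/5·264.360333+3/4·(-471.342562)≈-459.251054
n=10: y≈-459.251054, sp=-1, e=sp−y≈458.251054; I≈288.919857, D=e−e_prev≈723.611387; u=1/2·458.251054+2·288.919857+0·723.611387≈806.965241; next y=-2/5·(-459.251054)+3/4·806.965241≈788.924352

0 4 10.000 0.000
1 4 -0.750 7.500
2 4 19.906 -3.563
3 4 -14.762 16.355
4 -3 27.949 -17.613
5 -3 -56.875 28.007
6 -3 85.775 -53.859
7 -3 -161.842 85.875
8 -1 269.424 -155.731
9 -1 -471.343 264.360
10 -1 806.965 -459.251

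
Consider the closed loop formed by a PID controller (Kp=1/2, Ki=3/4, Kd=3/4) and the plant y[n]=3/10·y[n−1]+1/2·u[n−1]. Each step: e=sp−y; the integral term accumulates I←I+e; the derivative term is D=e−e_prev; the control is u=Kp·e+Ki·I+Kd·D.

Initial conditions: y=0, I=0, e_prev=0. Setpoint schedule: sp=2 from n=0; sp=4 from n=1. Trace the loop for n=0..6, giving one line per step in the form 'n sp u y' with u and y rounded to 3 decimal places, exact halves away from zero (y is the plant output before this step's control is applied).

(exact arithmetic carried between steps; '≈' marks a value shown rounded to 6 d.p. or computed from one; I and e_prev carry over from the previous line; the table rounds u and y to 3 d.p., halves away from zero)
n=0: y=0, sp=2, e=sp−y=2; I=2, D=e−e_prev=2; u=1/2·2+3/4·2+3/4·2=4; next y=3/10·0+1/2·4=2
n=1: y=2, sp=4, e=sp−y=2; I=4, D=e−e_prev=0; u=1/2·2+3/4·4+3/4·0=4; next y=3/10·2+1/2·4=2.6
n=2: y=2.6, sp=4, e=sp−y=1.4; I=5.4, D=e−e_prev=-0.6; u=1/2·1.4+3/4·5.4+3/4·(-0.6)=4.3; next y=3/10·2.6+1/2·4.3=2.93
n=3: y=2.93, sp=4, e=sp−y=1.07; I=6.47, D=e−e_prev=-0.33; u=1/2·1.07+3/4·6.47+3/4·(-0.33)=5.14; next y=3/10·2.93+1/2·5.14=3.449
n=4: y=3.449, sp=4, e=sp−y=0.551; I=7.021, D=e−e_prev=-0.519; u=1/2·0.551+3/4·7.021+3/4·(-0.519)=5.152; next y=3/10·3.449+1/2·5.152=3.6107
n=5: y=3.6107, sp=4, e=sp−y=0.3893; I=7.4103, D=e−e_prev=-0.1617; u=1/2·0.3893+3/4·7.4103+3/4·(-0.1617)=5.6311; next y=3/10·3.6107+1/2·5.6311=3.89876
n=6: y=3.89876, sp=4, e=sp−y=0.10124; I=7.51154, D=e−e_prev=-0.28806; u=1/2·0.10124+3/4·7.51154+3/4·(-0.28806)=5.46823; next y=3/10·3.89876+1/2·5.46823=3.903743

0 2 4.000 0.000
1 4 4.000 2.000
2 4 4.300 2.600
3 4 5.140 2.930
4 4 5.152 3.449
5 4 5.631 3.611
6 4 5.468 3.899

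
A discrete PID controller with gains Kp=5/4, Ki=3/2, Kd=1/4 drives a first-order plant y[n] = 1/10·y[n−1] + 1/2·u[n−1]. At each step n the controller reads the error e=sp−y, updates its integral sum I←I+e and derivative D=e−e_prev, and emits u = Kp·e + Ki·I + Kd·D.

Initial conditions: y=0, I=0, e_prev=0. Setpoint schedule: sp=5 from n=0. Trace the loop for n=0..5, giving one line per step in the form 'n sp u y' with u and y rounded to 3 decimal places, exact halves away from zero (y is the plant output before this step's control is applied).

(exact arithmetic carried between steps; '≈' marks a value shown rounded to 6 d.p. or computed from one; I and e_prev carry over from the previous line; the table rounds u and y to 3 d.p., halves away from zero)
n=0: y=0, sp=5, e=sp−y=5; I=5, D=e−e_prev=5; u=5/4·5+3/2·5+1/4·5=15; next y=1/10·0+1/2·15=7.5
n=1: y=7.5, sp=5, e=sp−y=-2.5; I=2.5, D=e−e_prev=-7.5; u=5/4·(-2.5)+3/2·2.5+1/4·(-7.5)=-1.25; next y=1/10·7.5+1/2·(-1.25)=0.125
n=2: y=0.125, sp=5, e=sp−y=4.875; I=7.375, D=e−e_prev=7.375; u=5/4·4.875+3/2·7.375+1/4·7.375=19; next y=1/10·0.125+1/2·19=9.5125
n=3: y=9.5125, sp=5, e=sp−y=-4.5125; I=2.8625, D=e−e_prev=-9.3875; u=5/4·(-4.5125)+3/2·2.8625+1/4·(-9.3875)=-3.69375; next y=1/10·9.5125+1/2·(-3.69375)=-0.895625
n=4: y=-0.895625, sp=5, e=sp−y=5.895625; I=8.758125, D=e−e_prev=10.408125; u=5/4·5.895625+3/2·8.758125+1/4·10.408125=23.10875; next y=1/10·(-0.895625)+1/2·23.10875≈11.464813
n=5: y≈11.464813, sp=5, e=sp−y≈-6.464813; I≈2.293313, D=e−e_prev≈-12.360438; u=5/4·(-6.464813)+3/2·2.293313+1/4·(-12.360438)≈-7.731156; next y=1/10·11.464813+1/2·(-7.731156)≈-2.719097

0 5 15.000 0.000
1 5 -1.250 7.500
2 5 19.000 0.125
3 5 -3.694 9.513
4 5 23.109 -0.896
5 5 -7.731 11.465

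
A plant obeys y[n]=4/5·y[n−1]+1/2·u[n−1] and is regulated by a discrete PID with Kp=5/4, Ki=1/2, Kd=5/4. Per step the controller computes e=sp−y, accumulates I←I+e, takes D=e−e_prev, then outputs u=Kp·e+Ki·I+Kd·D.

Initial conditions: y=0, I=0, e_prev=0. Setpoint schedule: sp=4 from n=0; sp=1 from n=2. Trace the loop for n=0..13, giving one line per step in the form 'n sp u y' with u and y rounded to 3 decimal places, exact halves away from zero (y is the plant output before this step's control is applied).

(exact arithmetic carried between steps; '≈' marks a value shown rounded to 6 d.p. or computed from one; I and e_prev carry over from the previous line; the table rounds u and y to 3 d.p., halves away from zero)
n=0: y=0, sp=4, e=sp−y=4; I=4, D=e−e_prev=4; u=5/4·4+1/2·4+5/4·4=12; next y=4/5·0+1/2·12=6
n=1: y=6, sp=4, e=sp−y=-2; I=2, D=e−e_prev=-6; u=5/4·(-2)+1/2·2+5/4·(-6)=-9; next y=4/5·6+1/2·(-9)=0.3
n=2: y=0.3, sp=1, e=sp−y=0.7; I=2.7, D=e−e_prev=2.7; u=5/4·0.7+1/2·2.7+5/4·2.7=5.6; next y=4/5·0.3+1/2·5.6=3.04
n=3: y=3.04, sp=1, e=sp−y=-2.04; I=0.66, D=e−e_prev=-2.74; u=5/4·(-2.04)+1/2·0.66+5/4·(-2.74)=-5.645; next y=4/5·3.04+1/2·(-5.645)=-0.3905
n=4: y=-0.3905, sp=1, e=sp−y=1.3905; I=2.0505, D=e−e_prev=3.4305; u=5/4·1.3905+1/2·2.0505+5/4·3.4305=7.0515; next y=4/5·(-0.3905)+1/2·7.0515=3.21335
n=5: y=3.21335, sp=1, e=sp−y=-2.21335; I=-0.16285, D=e−e_prev=-3.60385; u=5/4·(-2.21335)+1/2·(-0.16285)+5/4·(-3.60385)=-7.352925; next y=4/5·3.21335+1/2·(-7.352925)≈-1.105783
n=6: y≈-1.105783, sp=1, e=sp−y≈2.105783; I≈1.942933, D=e−e_prev≈4.319133; u=5/4·2.105783+1/2·1.942933+5/4·4.319133≈9.00261; next y=4/5·(-1.105783)+1/2·9.00261≈3.616679
n=7: y=3.616679, sp=1, e=sp−y=-2.616679; I≈-0.673747, D=e−e_prev≈-4.722462; u=5/4·(-2.616679)+1/2·(-0.673747)+5/4·(-4.722462)≈-9.510799; next y=4/5·3.616679+1/2·(-9.510799)≈-1.862056
n=8: y≈-1.862056, sp=1, e=sp−y≈2.862056; I≈2.188310, D=e−e_prev≈5.478735; u=5/4·2.862056+1/2·2.188310+5/4·5.478735≈11.520144; next y=4/5·(-1.862056)+1/2·11.520144≈4.270427
n=9: y≈4.270427, sp=1, e=sp−y≈-3.270427; I≈-1.082117, D=e−e_prev≈-6.132483; u=5/4·(-3.270427)+1/2·(-1.082117)+5/4·(-6.132483)≈-12.294697; next y=4/5·4.270427+1/2·(-12.294697)≈-2.731007
n=10: y≈-2.731007, sp=1, e=sp−y≈3.731007; I≈2.648889, D=e−e_prev≈7.001434; u=5/4·3.731007+1/2·2.648889+5/4·7.001434≈14.739995; next y=4/5·(-2.731007)+1/2·14.739995≈5.185192
n=11: y≈5.185192, sp=1, e=sp−y≈-4.185192; I≈-1.536303, D=e−e_prev≈-7.916199; u=5/4·(-4.185192)+1/2·(-1.536303)+5/4·(-7.916199)≈-15.894891; next y=4/5·5.185192+1/2·(-15.894891)≈-3.799291
n=12: y≈-3.799291, sp=1, e=sp−y≈4.799291; I≈3.262988, D=e−e_prev≈8.984484; u=5/4·4.799291+1/2·3.262988+5/4·8.984484≈18.861213; next y=4/5·(-3.799291)+1/2·18.861213≈6.391173
n=13: y≈6.391173, sp=1, e=sp−y≈-5.391173; I≈-2.128185, D=e−e_prev≈-10.190465; u=5/4·(-5.391173)+1/2·(-2.128185)+5/4·(-10.190465)≈-20.541140; next y=4/5·6.391173+1/2·(-20.541140)≈-5.157631

0 4 12.000 0.000
1 4 -9.000 6.000
2 1 5.600 0.300
3 1 -5.645 3.040
4 1 7.052 -0.391
5 1 -7.353 3.213
6 1 9.003 -1.106
7 1 -9.511 3.617
8 1 11.520 -1.862
9 1 -12.295 4.270
10 1 14.740 -2.731
11 1 -15.895 5.185
12 1 18.861 -3.799
13 1 -20.541 6.391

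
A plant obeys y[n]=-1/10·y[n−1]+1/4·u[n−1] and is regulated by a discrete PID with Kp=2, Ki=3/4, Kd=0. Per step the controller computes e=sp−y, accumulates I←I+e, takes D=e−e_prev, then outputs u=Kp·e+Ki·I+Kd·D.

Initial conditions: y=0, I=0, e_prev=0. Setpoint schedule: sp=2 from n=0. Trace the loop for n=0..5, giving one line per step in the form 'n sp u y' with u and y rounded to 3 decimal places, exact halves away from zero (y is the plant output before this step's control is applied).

0 2 5.500 0.000
1 2 3.219 1.375
2 2 5.634 0.667
3 2 4.778 1.342
4 2 6.046 1.060
5 2 5.802 1.405

(exact arithmetic carried between steps; '≈' marks a value shown rounded to 6 d.p. or computed from one; I and e_prev carry over from the previous line; the table rounds u and y to 3 d.p., halves away from zero)
n=0: y=0, sp=2, e=sp−y=2; I=2, D=e−e_prev=2; u=2·2+3/4·2+0·2=5.5; next y=-1/10·0+1/4·5.5=1.375
n=1: y=1.375, sp=2, e=sp−y=0.625; I=2.625, D=e−e_prev=-1.375; u=2·0.625+3/4·2.625+0·(-1.375)=3.21875; next y=-1/10·1.375+1/4·3.21875≈0.667188
n=2: y≈0.667188, sp=2, e=sp−y≈1.332813; I≈3.957813, D=e−e_prev≈0.707813; u=2·1.332813+3/4·3.957813+0·0.707813≈5.633984; next y=-1/10·0.667188+1/4·5.633984≈1.341777
n=3: y≈1.341777, sp=2, e=sp−y≈0.658223; I≈4.616035, D=e−e_prev≈-0.674590; u=2·0.658223+3/4·4.616035+0·(-0.674590)≈4.778472; next y=-1/10·1.341777+1/4·4.778472≈1.060440
n=4: y≈1.060440, sp=2, e=sp−y≈0.939560; I≈5.555595, D=e−e_prev≈0.281337; u=2·0.939560+3/4·5.555595+0·0.281337≈6.045816; next y=-1/10·1.060440+1/4·6.045816≈1.405410
n=5: y≈1.405410, sp=2, e=sp−y≈0.594590; I≈6.150185, D=e−e_prev≈-0.344970; u=2·0.594590+3/4·6.150185+0·(-0.344970)≈5.801819; next y=-1/10·1.405410+1/4·5.801819≈1.309914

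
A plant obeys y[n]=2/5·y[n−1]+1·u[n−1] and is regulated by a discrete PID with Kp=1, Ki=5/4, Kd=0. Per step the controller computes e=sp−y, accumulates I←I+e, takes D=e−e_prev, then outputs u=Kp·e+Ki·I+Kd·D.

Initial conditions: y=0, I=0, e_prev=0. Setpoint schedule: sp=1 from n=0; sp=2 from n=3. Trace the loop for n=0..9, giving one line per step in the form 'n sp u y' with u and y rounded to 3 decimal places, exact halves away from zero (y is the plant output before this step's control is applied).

(exact arithmetic carried between steps; '≈' marks a value shown rounded to 6 d.p. or computed from one; I and e_prev carry over from the previous line; the table rounds u and y to 3 d.p., halves away from zero)
n=0: y=0, sp=1, e=sp−y=1; I=1, D=e−e_prev=1; u=1·1+5/4·1+0·1=2.25; next y=2/5·0+1·2.25=2.25
n=1: y=2.25, sp=1, e=sp−y=-1.25; I=-0.25, D=e−e_prev=-2.25; u=1·(-1.25)+5/4·(-0.25)+0·(-2.25)=-1.5625; next y=2/5·2.25+1·(-1.5625)=-0.6625
n=2: y=-0.6625, sp=1, e=sp−y=1.6625; I=1.4125, D=e−e_prev=2.9125; u=1·1.6625+5/4·1.4125+0·2.9125=3.428125; next y=2/5·(-0.6625)+1·3.428125=3.163125
n=3: y=3.163125, sp=2, e=sp−y=-1.163125; I=0.249375, D=e−e_prev=-2.825625; u=1·(-1.163125)+5/4·0.249375+0·(-2.825625)≈-0.851406; next y=2/5·3.163125+1·(-0.851406)≈0.413844
n=4: y≈0.413844, sp=2, e=sp−y≈1.586156; I≈1.835531, D=e−e_prev≈2.749281; u=1·1.586156+5/4·1.835531+0·2.749281≈3.880570; next y=2/5·0.413844+1·3.880570≈4.046108
n=5: y≈4.046108, sp=2, e=sp−y≈-2.046108; I≈-0.210577, D=e−e_prev≈-3.632264; u=1·(-2.046108)+5/4·(-0.210577)+0·(-3.632264)≈-2.309329; next y=2/5·4.046108+1·(-2.309329)≈-0.690885
n=6: y≈-0.690885, sp=2, e=sp−y≈2.690885; I≈2.480309, D=e−e_prev≈4.736993; u=1·2.690885+5/4·2.480309+0·4.736993≈5.791271; next y=2/5·(-0.690885)+1·5.791271≈5.514917
n=7: y≈5.514917, sp=2, e=sp−y≈-3.514917; I≈-1.034608, D=e−e_prev≈-6.205803; u=1·(-3.514917)+5/4·(-1.034608)+0·(-6.205803)≈-4.808178; next y=2/5·5.514917+1·(-4.808178)≈-2.602211
n=8: y≈-2.602211, sp=2, e=sp−y≈4.602211; I≈3.567602, D=e−e_prev≈8.117128; u=1·4.602211+5/4·3.567602+0·8.117128≈9.061714; next y=2/5·(-2.602211)+1·9.061714≈8.020830
n=9: y≈8.020830, sp=2, e=sp−y≈-6.020830; I≈-2.453227, D=e−e_prev≈-10.623041; u=1·(-6.020830)+5/4·(-2.453227)+0·(-10.623041)≈-9.087364; next y=2/5·8.020830+1·(-9.087364)≈-5.879032

0 1 2.250 0.000
1 1 -1.563 2.250
2 1 3.428 -0.663
3 2 -0.851 3.163
4 2 3.881 0.414
5 2 -2.309 4.046
6 2 5.791 -0.691
7 2 -4.808 5.515
8 2 9.062 -2.602
9 2 -9.087 8.021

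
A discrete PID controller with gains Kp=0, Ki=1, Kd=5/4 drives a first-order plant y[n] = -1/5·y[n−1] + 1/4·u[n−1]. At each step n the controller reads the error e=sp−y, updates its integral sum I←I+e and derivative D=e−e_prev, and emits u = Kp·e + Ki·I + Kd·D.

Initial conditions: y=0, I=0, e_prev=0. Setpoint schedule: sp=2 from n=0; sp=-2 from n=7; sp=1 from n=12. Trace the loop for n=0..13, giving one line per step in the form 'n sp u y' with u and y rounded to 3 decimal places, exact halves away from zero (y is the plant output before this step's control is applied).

0 2 4.500 0.000
1 2 1.469 1.125
2 2 5.961 0.142
3 2 3.621 1.462
4 2 7.719 0.613
5 2 5.358 1.807
6 2 8.909 0.978
7 -2 -2.476 2.032
8 -2 6.688 -1.025
9 -2 -4.639 1.877
10 -2 2.789 -1.535
11 -2 -7.654 1.004
12 1 6.283 -2.114
13 1 -7.494 1.994

(exact arithmetic carried between steps; '≈' marks a value shown rounded to 6 d.p. or computed from one; I and e_prev carry over from the previous line; the table rounds u and y to 3 d.p., halves away from zero)
n=0: y=0, sp=2, e=sp−y=2; I=2, D=e−e_prev=2; u=0·2+1·2+5/4·2=4.5; next y=-1/5·0+1/4·4.5=1.125
n=1: y=1.125, sp=2, e=sp−y=0.875; I=2.875, D=e−e_prev=-1.125; u=0·0.875+1·2.875+5/4·(-1.125)=1.46875; next y=-1/5·1.125+1/4·1.46875≈0.142188
n=2: y≈0.142188, sp=2, e=sp−y≈1.857813; I≈4.732813, D=e−e_prev≈0.982813; u=0·1.857813+1·4.732813+5/4·0.982813≈5.961328; next y=-1/5·0.142188+1/4·5.961328≈1.461895
n=3: y≈1.461895, sp=2, e=sp−y≈0.538105; I≈5.270918, D=e−e_prev≈-1.319707; u=0·0.538105+1·5.270918+5/4·(-1.319707)≈3.621284; next y=-1/5·1.461895+1/4·3.621284≈0.612942
n=4: y≈0.612942, sp=2, e=sp−y≈1.387058; I≈6.657976, D=e−e_prev≈0.848952; u=0·1.387058+1·6.657976+5/4·0.848952≈7.719166; next y=-1/5·0.612942+1/4·7.719166≈1.807203
n=5: y≈1.807203, sp=2, e=sp−y≈0.192797; I≈6.850773, D=e−e_prev≈-1.194261; u=0·0.192797+1·6.850773+5/4·(-1.194261)≈5.357946; next y=-1/5·1.807203+1/4·5.357946≈0.978046
n=6: y≈0.978046, sp=2, e=sp−y≈1.021954; I≈7.872727, D=e−e_prev≈0.829157; u=0·1.021954+1·7.872727+5/4·0.829157≈8.909173; next y=-1/5·0.978046+1/4·8.909173≈2.031684
n=7: y≈2.031684, sp=-2, e=sp−y≈-4.031684; I≈3.841043, D=e−e_prev≈-5.053638; u=0·(-4.031684)+1·3.841043+5/4·(-5.053638)≈-2.476005; next y=-1/5·2.031684+1/4·(-2.476005)≈-1.025338
n=8: y≈-1.025338, sp=-2, e=sp−y≈-0.974662; I≈2.866381, D=e−e_prev≈3.057022; u=0·(-0.974662)+1·2.866381+5/4·3.057022≈6.687658; next y=-1/5·(-1.025338)+1/4·6.687658≈1.876982
n=9: y≈1.876982, sp=-2, e=sp−y≈-3.876982; I≈-1.010602, D=e−e_prev≈-2.902320; u=0·(-3.876982)+1·(-1.010602)+5/4·(-2.902320)≈-4.638502; next y=-1/5·1.876982+1/4·(-4.638502)≈-1.535022
n=10: y≈-1.535022, sp=-2, e=sp−y≈-0.464978; I≈-1.475580, D=e−e_prev≈3.412004; u=0·(-0.464978)+1·(-1.475580)+5/4·3.412004≈2.789426; next y=-1/5·(-1.535022)+1/4·2.789426≈1.004361
n=11: y≈1.004361, sp=-2, e=sp−y≈-3.004361; I≈-4.479940, D=e−e_prev≈-2.539383; u=0·(-3.004361)+1·(-4.479940)+5/4·(-2.539383)≈-7.654169; next y=-1/5·1.004361+1/4·(-7.654169)≈-2.114414
n=12: y≈-2.114414, sp=1, e=sp−y≈3.114414; I≈-1.365526, D=e−e_prev≈6.118775; u=0·3.114414+1·(-1.365526)+5/4·6.118775≈6.282943; next y=-1/5·(-2.114414)+1/4·6.282943≈1.993619
n=13: y≈1.993619, sp=1, e=sp−y≈-0.993619; I≈-2.359145, D=e−e_prev≈-4.108033; u=0·(-0.993619)+1·(-2.359145)+5/4·(-4.108033)≈-7.494186; next y=-1/5·1.993619+1/4·(-7.494186)≈-2.272270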